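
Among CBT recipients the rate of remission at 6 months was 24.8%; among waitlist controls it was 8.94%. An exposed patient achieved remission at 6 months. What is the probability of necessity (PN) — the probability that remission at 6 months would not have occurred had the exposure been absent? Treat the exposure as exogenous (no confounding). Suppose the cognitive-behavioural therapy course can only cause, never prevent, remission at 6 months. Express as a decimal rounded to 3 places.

p₁ = 0.248, p₀ = 0.0894.
Under exogeneity and monotonicity, PN = (p₁ − p₀) / p₁.
PN = (0.248 − 0.0894) / 0.248 = 0.1586 / 0.248 ≈ 0.6395

PN ≈ 0.640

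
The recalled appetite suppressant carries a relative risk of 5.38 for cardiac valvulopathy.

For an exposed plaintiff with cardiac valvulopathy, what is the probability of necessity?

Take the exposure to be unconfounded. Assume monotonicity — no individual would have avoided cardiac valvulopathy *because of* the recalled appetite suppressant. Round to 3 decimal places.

PN ≈ 0.814

Under exogeneity and monotonicity, PN = (RR − 1) / RR = 1 − 1/RR.
PN = (5.38 − 1) / 5.38 = 4.38 / 5.38 ≈ 0.8141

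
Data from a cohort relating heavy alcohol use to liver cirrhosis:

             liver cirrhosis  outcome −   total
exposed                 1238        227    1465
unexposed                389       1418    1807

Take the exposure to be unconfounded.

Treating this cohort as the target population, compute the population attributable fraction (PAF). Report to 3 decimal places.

PAF ≈ 0.567

p₁ = P(outcome | exposed) = 1238/1465 = 0.84505
p₀ = P(outcome | unexposed) = 389/1807 = 0.21527
Exposure prevalence π = 1465/3272 = 0.44774; overall risk P(Y=1) = 0.49725.
Under exogeneity, PAF = [P(Y=1) − p₀]/P(Y=1).
PAF = (0.49725 − 0.21527) / 0.49725 ≈ 0.5671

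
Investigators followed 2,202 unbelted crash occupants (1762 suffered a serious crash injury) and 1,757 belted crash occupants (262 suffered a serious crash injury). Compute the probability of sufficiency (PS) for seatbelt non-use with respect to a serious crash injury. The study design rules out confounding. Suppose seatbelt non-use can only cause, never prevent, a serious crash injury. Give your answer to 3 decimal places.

p₁ = P(outcome | exposed) = 1762/2202 = 0.80018
p₀ = P(outcome | unexposed) = 262/1757 = 0.14912
Under exogeneity and monotonicity, PS = (p₁ − p₀) / (1 − p₀).
PS = (0.80018 − 0.14912) / (1 − 0.14912) = 0.65106 / 0.85088 ≈ 0.7652

PS ≈ 0.765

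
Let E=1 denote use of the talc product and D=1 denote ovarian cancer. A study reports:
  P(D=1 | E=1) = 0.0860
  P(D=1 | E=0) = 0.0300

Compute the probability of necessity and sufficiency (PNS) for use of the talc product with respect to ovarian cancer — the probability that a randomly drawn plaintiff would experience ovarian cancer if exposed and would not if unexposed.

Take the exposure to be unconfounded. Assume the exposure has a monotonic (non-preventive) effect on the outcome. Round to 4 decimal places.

Let p₁ = 0.086, p₀ = 0.03.
Under exogeneity and monotonicity, PNS = p₁ − p₀.
PNS = 0.086 − 0.03 = 0.056

PNS ≈ 0.0560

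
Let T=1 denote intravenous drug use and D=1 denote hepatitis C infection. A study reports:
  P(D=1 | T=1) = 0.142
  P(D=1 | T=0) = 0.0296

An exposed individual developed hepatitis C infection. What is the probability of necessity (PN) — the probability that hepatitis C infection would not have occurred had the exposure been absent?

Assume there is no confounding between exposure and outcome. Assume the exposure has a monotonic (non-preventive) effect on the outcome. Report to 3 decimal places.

Let p₁ = 0.142, p₀ = 0.0296.
Under exogeneity and monotonicity, PN = (p₁ − p₀) / p₁.
PN = (0.142 − 0.0296) / 0.142 = 0.1124 / 0.142 ≈ 0.7915

PN ≈ 0.792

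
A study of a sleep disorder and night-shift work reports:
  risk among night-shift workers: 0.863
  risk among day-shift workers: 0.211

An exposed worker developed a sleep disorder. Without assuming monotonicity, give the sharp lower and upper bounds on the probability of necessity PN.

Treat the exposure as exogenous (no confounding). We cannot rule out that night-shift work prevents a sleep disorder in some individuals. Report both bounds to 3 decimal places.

0.756 ≤ PN ≤ 0.914

Let p₁ = 0.863, p₀ = 0.211.
Under exogeneity alone the bounds on PN are max{0,(p₁−p₀)/p₁} ≤ PN ≤ min{1,(1−p₀)/p₁}.
  lower = (p₁ − p₀)/p₁ = 0.652 / 0.863 ≈ 0.7555
  upper = min{1, (1 − p₀)/p₁} = 0.789 / 0.863 ≈ 0.9143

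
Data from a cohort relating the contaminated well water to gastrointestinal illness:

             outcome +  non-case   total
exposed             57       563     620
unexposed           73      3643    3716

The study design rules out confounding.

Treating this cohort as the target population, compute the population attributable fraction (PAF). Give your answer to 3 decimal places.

p₁ = P(outcome | exposed) = 57/620 = 0.091935
p₀ = P(outcome | unexposed) = 73/3716 = 0.019645
Exposure prevalence π = 620/4336 = 0.14299; overall risk P(Y=1) = 0.029982.
Under exogeneity, PAF = [P(Y=1) − p₀]/P(Y=1).
PAF = (0.029982 − 0.019645) / 0.029982 ≈ 0.3448

PAF ≈ 0.345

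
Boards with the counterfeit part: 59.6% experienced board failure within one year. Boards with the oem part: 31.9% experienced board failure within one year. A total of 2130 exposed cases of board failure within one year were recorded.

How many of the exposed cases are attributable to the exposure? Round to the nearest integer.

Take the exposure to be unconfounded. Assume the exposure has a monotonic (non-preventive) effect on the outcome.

about 990 cases

p₁ = 0.596, p₀ = 0.319.
PN = (p₁ − p₀)/p₁ = (0.596 − 0.319) / 0.596 ≈ 0.46477.
Attributable cases ≈ PN × (exposed cases) = 0.46477 × 2130 ≈ 989.95.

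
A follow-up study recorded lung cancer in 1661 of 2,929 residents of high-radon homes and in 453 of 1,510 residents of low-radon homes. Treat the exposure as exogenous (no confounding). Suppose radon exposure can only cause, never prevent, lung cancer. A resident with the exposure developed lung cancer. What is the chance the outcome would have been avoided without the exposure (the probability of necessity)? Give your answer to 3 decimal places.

PN ≈ 0.471

p₁ = P(outcome | exposed) = 1661/2929 = 0.56709
p₀ = P(outcome | unexposed) = 453/1510 = 0.3
Under exogeneity and monotonicity, PN = (p₁ − p₀) / p₁.
PN = (0.56709 − 0.3) / 0.56709 = 0.26709 / 0.56709 ≈ 0.4710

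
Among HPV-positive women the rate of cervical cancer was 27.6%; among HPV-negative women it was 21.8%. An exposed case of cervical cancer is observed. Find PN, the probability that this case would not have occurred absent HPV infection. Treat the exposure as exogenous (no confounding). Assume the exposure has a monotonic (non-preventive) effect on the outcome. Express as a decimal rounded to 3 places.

p₁ = 0.276, p₀ = 0.218.
Under exogeneity and monotonicity, PN = (p₁ − p₀) / p₁.
PN = (0.276 − 0.218) / 0.276 = 0.058 / 0.276 ≈ 0.2101

PN ≈ 0.210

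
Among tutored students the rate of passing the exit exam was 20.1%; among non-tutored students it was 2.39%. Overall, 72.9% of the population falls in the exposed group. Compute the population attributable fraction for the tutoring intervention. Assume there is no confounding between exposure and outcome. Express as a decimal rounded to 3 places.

p₁ = 0.201, p₀ = 0.0239.
Overall risk P(Y=1) = π·p₁ + (1−π)·p₀ = 0.729×0.201 + 0.271×0.0239 = 0.15301.
Under exogeneity, PAF = [P(Y=1) − p₀] / P(Y=1).
PAF = (0.15301 − 0.0239) / 0.15301 ≈ 0.8438

PAF ≈ 0.844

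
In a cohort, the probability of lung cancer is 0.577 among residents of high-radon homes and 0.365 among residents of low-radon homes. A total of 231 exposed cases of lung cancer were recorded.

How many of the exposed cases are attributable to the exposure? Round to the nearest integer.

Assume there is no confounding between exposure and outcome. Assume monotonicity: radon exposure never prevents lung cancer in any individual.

about 85 cases

Let p₁ = 0.577, p₀ = 0.365.
PN = (p₁ − p₀)/p₁ = (0.577 − 0.365) / 0.577 ≈ 0.36742.
Attributable cases ≈ PN × (exposed cases) = 0.36742 × 231 ≈ 84.87.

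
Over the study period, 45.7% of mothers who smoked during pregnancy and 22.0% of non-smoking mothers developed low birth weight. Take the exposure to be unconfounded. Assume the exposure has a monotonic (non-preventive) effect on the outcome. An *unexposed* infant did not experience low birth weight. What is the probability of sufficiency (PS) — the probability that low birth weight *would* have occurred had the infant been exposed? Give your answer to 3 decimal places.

p₁ = 0.457, p₀ = 0.22.
Under exogeneity and monotonicity, PS = (p₁ − p₀) / (1 − p₀).
PS = (0.457 − 0.22) / (1 − 0.22) = 0.237 / 0.78 ≈ 0.3038

PS ≈ 0.304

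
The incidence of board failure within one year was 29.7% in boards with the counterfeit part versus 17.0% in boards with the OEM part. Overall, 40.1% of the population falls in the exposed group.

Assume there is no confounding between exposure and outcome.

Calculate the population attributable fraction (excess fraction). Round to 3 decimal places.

PAF ≈ 0.231

p₁ = 0.297, p₀ = 0.17.
Overall risk P(Y=1) = π·p₁ + (1−π)·p₀ = 0.401×0.297 + 0.599×0.17 = 0.22093.
Under exogeneity, PAF = [P(Y=1) − p₀] / P(Y=1).
PAF = (0.22093 − 0.17) / 0.22093 ≈ 0.2305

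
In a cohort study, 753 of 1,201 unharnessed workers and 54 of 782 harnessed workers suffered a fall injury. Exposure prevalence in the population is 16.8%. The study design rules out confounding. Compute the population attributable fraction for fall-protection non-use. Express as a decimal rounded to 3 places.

PAF ≈ 0.576

p₁ = P(outcome | exposed) = 753/1201 = 0.62698
p₀ = P(outcome | unexposed) = 54/782 = 0.069054
Overall risk P(Y=1) = π·p₁ + (1−π)·p₀ = 0.168×0.62698 + 0.832×0.069054 = 0.16278.
Under exogeneity, PAF = [P(Y=1) − p₀] / P(Y=1).
PAF = (0.16278 − 0.069054) / 0.16278 ≈ 0.5758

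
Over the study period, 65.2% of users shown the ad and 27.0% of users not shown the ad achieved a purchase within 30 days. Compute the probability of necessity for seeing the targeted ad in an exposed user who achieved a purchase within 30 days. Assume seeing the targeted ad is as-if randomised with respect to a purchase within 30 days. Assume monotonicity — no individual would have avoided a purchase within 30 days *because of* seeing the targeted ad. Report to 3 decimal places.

p₁ = 0.652, p₀ = 0.27.
Under exogeneity and monotonicity, PN = (p₁ − p₀) / p₁.
PN = (0.652 − 0.27) / 0.652 = 0.382 / 0.652 ≈ 0.5859

PN ≈ 0.586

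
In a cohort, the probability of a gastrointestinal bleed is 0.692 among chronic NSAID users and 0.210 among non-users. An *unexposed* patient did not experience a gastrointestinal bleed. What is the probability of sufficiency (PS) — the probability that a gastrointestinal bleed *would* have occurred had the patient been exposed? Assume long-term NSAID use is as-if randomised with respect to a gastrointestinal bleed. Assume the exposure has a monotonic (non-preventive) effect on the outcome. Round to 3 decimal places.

PS ≈ 0.610

Let p₁ = 0.692, p₀ = 0.21.
Under exogeneity and monotonicity, PS = (p₁ − p₀) / (1 − p₀).
PS = (0.692 − 0.21) / (1 − 0.21) = 0.482 / 0.79 ≈ 0.6101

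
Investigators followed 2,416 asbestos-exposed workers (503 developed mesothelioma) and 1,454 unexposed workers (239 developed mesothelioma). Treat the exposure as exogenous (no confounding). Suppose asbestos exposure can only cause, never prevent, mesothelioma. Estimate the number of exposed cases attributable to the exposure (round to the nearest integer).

p₁ = P(outcome | exposed) = 503/2416 = 0.2082
p₀ = P(outcome | unexposed) = 239/1454 = 0.16437
PN = (p₁ − p₀)/p₁ = (0.2082 − 0.16437) / 0.2082 ≈ 0.21048.
Attributable cases ≈ PN × (exposed cases) = 0.21048 × 503 ≈ 105.87.

about 106 cases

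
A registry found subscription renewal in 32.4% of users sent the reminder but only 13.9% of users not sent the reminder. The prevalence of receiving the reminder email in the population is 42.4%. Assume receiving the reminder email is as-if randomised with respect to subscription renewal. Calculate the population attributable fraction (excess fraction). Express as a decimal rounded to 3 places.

PAF ≈ 0.361

p₁ = 0.324, p₀ = 0.139.
Overall risk P(Y=1) = π·p₁ + (1−π)·p₀ = 0.424×0.324 + 0.576×0.139 = 0.21744.
Under exogeneity, PAF = [P(Y=1) − p₀] / P(Y=1).
PAF = (0.21744 − 0.139) / 0.21744 ≈ 0.3607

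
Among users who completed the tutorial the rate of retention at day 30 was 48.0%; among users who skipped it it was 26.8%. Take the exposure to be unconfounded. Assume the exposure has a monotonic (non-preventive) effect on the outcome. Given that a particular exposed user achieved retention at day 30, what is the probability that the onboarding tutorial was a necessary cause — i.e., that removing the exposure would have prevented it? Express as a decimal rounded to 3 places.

p₁ = 0.48, p₀ = 0.268.
Under exogeneity and monotonicity, PN = (p₁ − p₀) / p₁.
PN = (0.48 − 0.268) / 0.48 = 0.212 / 0.48 ≈ 0.4417

PN ≈ 0.442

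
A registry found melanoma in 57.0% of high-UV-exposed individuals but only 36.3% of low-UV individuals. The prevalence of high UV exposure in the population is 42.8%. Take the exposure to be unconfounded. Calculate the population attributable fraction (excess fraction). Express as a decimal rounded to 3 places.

PAF ≈ 0.196

p₁ = 0.57, p₀ = 0.363.
Overall risk P(Y=1) = π·p₁ + (1−π)·p₀ = 0.428×0.57 + 0.572×0.363 = 0.4516.
Under exogeneity, PAF = [P(Y=1) − p₀] / P(Y=1).
PAF = (0.4516 − 0.363) / 0.4516 ≈ 0.1962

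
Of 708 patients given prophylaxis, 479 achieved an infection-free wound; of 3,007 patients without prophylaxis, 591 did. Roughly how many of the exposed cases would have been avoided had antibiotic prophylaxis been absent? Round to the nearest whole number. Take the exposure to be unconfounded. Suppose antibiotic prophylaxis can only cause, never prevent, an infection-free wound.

p₁ = P(outcome | exposed) = 479/708 = 0.67655
p₀ = P(outcome | unexposed) = 591/3007 = 0.19654
PN = (p₁ − p₀)/p₁ = (0.67655 − 0.19654) / 0.67655 ≈ 0.70950.
Attributable cases ≈ PN × (exposed cases) = 0.70950 × 479 ≈ 339.85.

about 340 cases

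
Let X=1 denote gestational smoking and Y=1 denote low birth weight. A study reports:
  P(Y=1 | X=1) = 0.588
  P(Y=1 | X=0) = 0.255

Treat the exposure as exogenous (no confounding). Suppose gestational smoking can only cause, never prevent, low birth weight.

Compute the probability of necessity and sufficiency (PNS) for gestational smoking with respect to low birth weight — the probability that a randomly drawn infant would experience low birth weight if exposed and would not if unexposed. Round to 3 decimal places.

Let p₁ = 0.588, p₀ = 0.255.
Under exogeneity and monotonicity, PNS = p₁ − p₀.
PNS = 0.588 − 0.255 = 0.333

PNS ≈ 0.333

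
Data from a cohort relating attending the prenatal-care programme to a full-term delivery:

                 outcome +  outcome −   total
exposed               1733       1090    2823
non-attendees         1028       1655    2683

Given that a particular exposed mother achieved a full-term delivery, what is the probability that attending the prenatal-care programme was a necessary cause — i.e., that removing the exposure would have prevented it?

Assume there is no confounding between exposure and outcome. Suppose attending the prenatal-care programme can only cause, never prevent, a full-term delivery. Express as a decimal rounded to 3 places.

p₁ = P(outcome | exposed) = 1733/2823 = 0.61389
p₀ = P(outcome | unexposed) = 1028/2683 = 0.38315
Under exogeneity and monotonicity, PN = (p₁ − p₀) / p₁.
PN = (0.61389 − 0.38315) / 0.61389 = 0.23073 / 0.61389 ≈ 0.3759

PN ≈ 0.376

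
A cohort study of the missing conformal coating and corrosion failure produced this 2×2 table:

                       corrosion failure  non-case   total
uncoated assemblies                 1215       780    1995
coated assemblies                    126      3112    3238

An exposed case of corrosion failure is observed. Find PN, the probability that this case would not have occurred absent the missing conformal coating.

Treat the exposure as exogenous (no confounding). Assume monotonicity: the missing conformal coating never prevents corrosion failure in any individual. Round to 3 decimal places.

PN ≈ 0.936

p₁ = P(outcome | exposed) = 1215/1995 = 0.60902
p₀ = P(outcome | unexposed) = 126/3238 = 0.038913
Under exogeneity and monotonicity, PN = (p₁ − p₀)/p₁.
PN = (0.60902 − 0.038913) / 0.60902 ≈ 0.9361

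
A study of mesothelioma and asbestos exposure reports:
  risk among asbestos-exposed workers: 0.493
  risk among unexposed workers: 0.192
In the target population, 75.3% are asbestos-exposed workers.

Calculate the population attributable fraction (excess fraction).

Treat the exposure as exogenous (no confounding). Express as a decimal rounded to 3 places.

PAF ≈ 0.541

Let p₁ = 0.493, p₀ = 0.192.
Overall risk P(Y=1) = π·p₁ + (1−π)·p₀ = 0.753×0.493 + 0.247×0.192 = 0.41865.
Under exogeneity, PAF = [P(Y=1) − p₀] / P(Y=1).
PAF = (0.41865 − 0.192) / 0.41865 ≈ 0.5414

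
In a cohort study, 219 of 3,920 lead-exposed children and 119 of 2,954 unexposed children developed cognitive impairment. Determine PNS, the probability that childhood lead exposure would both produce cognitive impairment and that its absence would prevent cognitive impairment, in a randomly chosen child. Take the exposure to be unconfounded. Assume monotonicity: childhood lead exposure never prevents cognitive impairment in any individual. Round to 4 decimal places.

PNS ≈ 0.0156

p₁ = P(outcome | exposed) = 219/3920 = 0.055867
p₀ = P(outcome | unexposed) = 119/2954 = 0.040284
Under exogeneity and monotonicity, PNS = p₁ − p₀.
PNS = 0.055867 − 0.040284 = 0.015583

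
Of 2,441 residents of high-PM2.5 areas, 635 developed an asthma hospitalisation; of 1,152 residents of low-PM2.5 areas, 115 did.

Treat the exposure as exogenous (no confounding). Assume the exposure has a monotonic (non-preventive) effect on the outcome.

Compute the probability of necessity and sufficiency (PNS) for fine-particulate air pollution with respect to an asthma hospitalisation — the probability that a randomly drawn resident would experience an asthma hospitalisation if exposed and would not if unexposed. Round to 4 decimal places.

PNS ≈ 0.1603

p₁ = P(outcome | exposed) = 635/2441 = 0.26014
p₀ = P(outcome | unexposed) = 115/1152 = 0.099826
Under exogeneity and monotonicity, PNS = p₁ − p₀.
PNS = 0.26014 − 0.099826 = 0.16031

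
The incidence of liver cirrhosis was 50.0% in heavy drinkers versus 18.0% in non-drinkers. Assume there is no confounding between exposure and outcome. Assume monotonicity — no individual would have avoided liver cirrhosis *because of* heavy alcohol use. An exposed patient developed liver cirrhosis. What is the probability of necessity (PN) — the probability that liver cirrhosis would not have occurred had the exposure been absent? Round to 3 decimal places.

PN ≈ 0.640

p₁ = 0.5, p₀ = 0.18.
Under exogeneity and monotonicity, PN = (p₁ − p₀) / p₁.
PN = (0.5 − 0.18) / 0.5 = 0.32 / 0.5 ≈ 0.6400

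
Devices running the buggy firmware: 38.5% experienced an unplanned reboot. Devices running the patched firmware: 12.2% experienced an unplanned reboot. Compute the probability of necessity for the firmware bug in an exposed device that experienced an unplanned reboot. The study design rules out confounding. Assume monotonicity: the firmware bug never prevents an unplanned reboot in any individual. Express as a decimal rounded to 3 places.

p₁ = 0.385, p₀ = 0.122.
Under exogeneity and monotonicity, PN = (p₁ − p₀) / p₁.
PN = (0.385 − 0.122) / 0.385 = 0.263 / 0.385 ≈ 0.6831

PN ≈ 0.683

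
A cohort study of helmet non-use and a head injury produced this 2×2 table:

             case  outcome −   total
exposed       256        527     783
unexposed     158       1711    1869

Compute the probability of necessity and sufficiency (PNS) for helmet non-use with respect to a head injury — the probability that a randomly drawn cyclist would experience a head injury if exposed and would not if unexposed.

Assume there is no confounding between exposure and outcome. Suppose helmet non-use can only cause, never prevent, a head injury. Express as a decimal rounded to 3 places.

PNS ≈ 0.242

p₁ = P(outcome | exposed) = 256/783 = 0.32695
p₀ = P(outcome | unexposed) = 158/1869 = 0.084537
Under exogeneity and monotonicity, PNS = p₁ − p₀.
PNS = 0.32695 − 0.084537 = 0.24241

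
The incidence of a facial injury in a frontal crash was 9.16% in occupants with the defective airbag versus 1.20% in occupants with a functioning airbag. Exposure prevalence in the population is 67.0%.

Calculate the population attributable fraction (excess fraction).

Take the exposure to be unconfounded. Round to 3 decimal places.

PAF ≈ 0.816

p₁ = 0.0916, p₀ = 0.012.
Overall risk P(Y=1) = π·p₁ + (1−π)·p₀ = 0.67×0.0916 + 0.33×0.012 = 0.065332.
Under exogeneity, PAF = [P(Y=1) − p₀] / P(Y=1).
PAF = (0.065332 − 0.012) / 0.065332 ≈ 0.8163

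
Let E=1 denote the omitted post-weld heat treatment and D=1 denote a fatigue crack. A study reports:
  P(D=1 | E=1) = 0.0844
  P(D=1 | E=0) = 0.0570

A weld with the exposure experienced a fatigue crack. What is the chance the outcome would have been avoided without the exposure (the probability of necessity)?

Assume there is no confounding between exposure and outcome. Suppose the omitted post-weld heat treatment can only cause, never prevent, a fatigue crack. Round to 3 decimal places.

Let p₁ = 0.0844, p₀ = 0.057.
Under exogeneity and monotonicity, PN = (p₁ − p₀) / p₁.
PN = (0.0844 − 0.057) / 0.0844 = 0.0274 / 0.0844 ≈ 0.3246

PN ≈ 0.325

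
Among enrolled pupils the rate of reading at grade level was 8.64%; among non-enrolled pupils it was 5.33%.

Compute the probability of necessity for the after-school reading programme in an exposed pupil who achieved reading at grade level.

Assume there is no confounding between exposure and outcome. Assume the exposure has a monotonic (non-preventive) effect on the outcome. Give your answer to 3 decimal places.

p₁ = 0.0864, p₀ = 0.0533.
Under exogeneity and monotonicity, PN = (p₁ − p₀) / p₁.
PN = (0.0864 − 0.0533) / 0.0864 = 0.0331 / 0.0864 ≈ 0.3831

PN ≈ 0.383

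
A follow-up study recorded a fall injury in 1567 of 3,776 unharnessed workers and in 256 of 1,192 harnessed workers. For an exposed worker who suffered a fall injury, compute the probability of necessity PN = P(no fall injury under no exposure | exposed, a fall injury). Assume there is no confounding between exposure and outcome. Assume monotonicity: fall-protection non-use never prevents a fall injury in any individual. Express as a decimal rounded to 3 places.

p₁ = P(outcome | exposed) = 1567/3776 = 0.41499
p₀ = P(outcome | unexposed) = 256/1192 = 0.21477
Under exogeneity and monotonicity, PN = (p₁ − p₀) / p₁.
PN = (0.41499 − 0.21477) / 0.41499 = 0.20022 / 0.41499 ≈ 0.4825

PN ≈ 0.482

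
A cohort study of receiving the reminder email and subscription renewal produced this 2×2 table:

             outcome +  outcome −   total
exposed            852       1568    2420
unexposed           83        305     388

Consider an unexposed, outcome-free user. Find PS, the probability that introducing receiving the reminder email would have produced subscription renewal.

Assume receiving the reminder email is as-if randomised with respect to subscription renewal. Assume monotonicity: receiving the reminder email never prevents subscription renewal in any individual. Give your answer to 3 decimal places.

p₁ = P(outcome | exposed) = 852/2420 = 0.35207
p₀ = P(outcome | unexposed) = 83/388 = 0.21392
Under exogeneity and monotonicity, PS = (p₁ − p₀)/(1 − p₀).
PS = (0.35207 − 0.21392) / 0.78608 ≈ 0.1757

PS ≈ 0.176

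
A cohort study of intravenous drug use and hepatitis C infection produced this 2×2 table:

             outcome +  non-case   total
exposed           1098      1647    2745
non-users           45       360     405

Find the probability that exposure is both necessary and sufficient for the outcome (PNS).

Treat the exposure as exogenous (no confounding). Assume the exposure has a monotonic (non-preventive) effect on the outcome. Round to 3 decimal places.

PNS ≈ 0.289

p₁ = P(outcome | exposed) = 1098/2745 = 0.4
p₀ = P(outcome | unexposed) = 45/405 = 0.11111
Under exogeneity and monotonicity, PNS = p₁ − p₀.
PNS = 0.4 − 0.11111 = 0.28889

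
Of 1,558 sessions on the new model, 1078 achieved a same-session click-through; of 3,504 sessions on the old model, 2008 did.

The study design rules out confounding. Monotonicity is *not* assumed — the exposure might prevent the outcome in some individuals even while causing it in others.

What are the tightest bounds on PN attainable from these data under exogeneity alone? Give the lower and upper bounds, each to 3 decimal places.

0.172 ≤ PN ≤ 0.617

p₁ = P(outcome | exposed) = 1078/1558 = 0.69191
p₀ = P(outcome | unexposed) = 2008/3504 = 0.57306
Under exogeneity alone the bounds on PN are max{0,(p₁−p₀)/p₁} ≤ PN ≤ min{1,(1−p₀)/p₁}.
  lower = (p₁ − p₀)/p₁ = 0.11885 / 0.69191 ≈ 0.1718
  upper = min{1, (1 − p₀)/p₁} = 0.42694 / 0.69191 ≈ 0.6170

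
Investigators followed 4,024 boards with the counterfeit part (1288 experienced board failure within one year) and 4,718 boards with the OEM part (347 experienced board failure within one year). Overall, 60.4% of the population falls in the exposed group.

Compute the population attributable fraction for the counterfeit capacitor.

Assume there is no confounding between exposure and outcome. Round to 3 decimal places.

p₁ = P(outcome | exposed) = 1288/4024 = 0.32008
p₀ = P(outcome | unexposed) = 347/4718 = 0.073548
Overall risk P(Y=1) = π·p₁ + (1−π)·p₀ = 0.604×0.32008 + 0.396×0.073548 = 0.22245.
Under exogeneity, PAF = [P(Y=1) − p₀] / P(Y=1).
PAF = (0.22245 − 0.073548) / 0.22245 ≈ 0.6694

PAF ≈ 0.669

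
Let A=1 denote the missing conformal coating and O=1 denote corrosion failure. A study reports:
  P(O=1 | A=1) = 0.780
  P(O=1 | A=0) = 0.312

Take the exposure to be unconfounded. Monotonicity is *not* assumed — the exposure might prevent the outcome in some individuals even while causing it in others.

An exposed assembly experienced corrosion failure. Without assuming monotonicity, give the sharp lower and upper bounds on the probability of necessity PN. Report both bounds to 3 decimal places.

0.600 ≤ PN ≤ 0.882

Let p₁ = 0.78, p₀ = 0.312.
Under exogeneity alone the bounds on PN are max{0,(p₁−p₀)/p₁} ≤ PN ≤ min{1,(1−p₀)/p₁}.
  lower = (p₁ − p₀)/p₁ = 0.468 / 0.78 ≈ 0.6000
  upper = min{1, (1 − p₀)/p₁} = 0.688 / 0.78 ≈ 0.8821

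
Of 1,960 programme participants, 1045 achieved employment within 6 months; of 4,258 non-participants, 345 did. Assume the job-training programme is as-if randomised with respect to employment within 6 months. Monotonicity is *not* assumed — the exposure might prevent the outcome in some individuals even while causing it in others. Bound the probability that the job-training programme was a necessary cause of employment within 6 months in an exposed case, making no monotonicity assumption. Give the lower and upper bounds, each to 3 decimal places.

p₁ = P(outcome | exposed) = 1045/1960 = 0.53316
p₀ = P(outcome | unexposed) = 345/4258 = 0.081024
Under exogeneity alone the bounds on PN are max{0,(p₁−p₀)/p₁} ≤ PN ≤ min{1,(1−p₀)/p₁}.
  lower = (p₁ − p₀)/p₁ = 0.45214 / 0.53316 ≈ 0.8480
  upper = min{1, (1 − p₀)/p₁} = 0.91898 / 0.53316 ≈ 1.7236 → capped at 1

0.848 ≤ PN ≤ 1.000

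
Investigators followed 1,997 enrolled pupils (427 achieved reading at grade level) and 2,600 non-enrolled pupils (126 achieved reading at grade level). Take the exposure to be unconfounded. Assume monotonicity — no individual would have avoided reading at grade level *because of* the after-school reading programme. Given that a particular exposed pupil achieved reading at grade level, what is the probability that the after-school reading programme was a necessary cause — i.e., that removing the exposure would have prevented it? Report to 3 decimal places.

PN ≈ 0.773

p₁ = P(outcome | exposed) = 427/1997 = 0.21382
p₀ = P(outcome | unexposed) = 126/2600 = 0.048462
Under exogeneity and monotonicity, PN = (p₁ − p₀) / p₁.
PN = (0.21382 − 0.048462) / 0.21382 = 0.16536 / 0.21382 ≈ 0.7734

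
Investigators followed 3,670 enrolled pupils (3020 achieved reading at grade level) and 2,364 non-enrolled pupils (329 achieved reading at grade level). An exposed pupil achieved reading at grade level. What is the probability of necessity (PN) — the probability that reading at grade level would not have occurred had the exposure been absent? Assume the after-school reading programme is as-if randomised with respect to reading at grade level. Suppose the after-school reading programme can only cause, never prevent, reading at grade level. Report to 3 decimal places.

PN ≈ 0.831

p₁ = P(outcome | exposed) = 3020/3670 = 0.82289
p₀ = P(outcome | unexposed) = 329/2364 = 0.13917
Under exogeneity and monotonicity, PN = (p₁ − p₀) / p₁.
PN = (0.82289 − 0.13917) / 0.82289 = 0.68372 / 0.82289 ≈ 0.8309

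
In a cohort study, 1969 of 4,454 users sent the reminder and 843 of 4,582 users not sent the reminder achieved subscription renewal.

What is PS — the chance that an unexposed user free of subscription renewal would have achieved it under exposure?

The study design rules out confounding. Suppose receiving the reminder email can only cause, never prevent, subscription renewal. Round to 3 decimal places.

p₁ = P(outcome | exposed) = 1969/4454 = 0.44207
p₀ = P(outcome | unexposed) = 843/4582 = 0.18398
Under exogeneity and monotonicity, PS = (p₁ − p₀) / (1 − p₀).
PS = (0.44207 − 0.18398) / (1 − 0.18398) = 0.25809 / 0.81602 ≈ 0.3163

PS ≈ 0.316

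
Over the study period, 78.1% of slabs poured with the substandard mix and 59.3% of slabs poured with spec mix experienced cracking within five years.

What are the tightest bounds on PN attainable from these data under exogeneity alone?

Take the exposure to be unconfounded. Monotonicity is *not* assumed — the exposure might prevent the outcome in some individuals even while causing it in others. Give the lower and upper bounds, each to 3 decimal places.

0.241 ≤ PN ≤ 0.521

p₁ = 0.781, p₀ = 0.593.
Under exogeneity alone the bounds on PN are max{0,(p₁−p₀)/p₁} ≤ PN ≤ min{1,(1−p₀)/p₁}.
  lower = (p₁ − p₀)/p₁ = 0.188 / 0.781 ≈ 0.2407
  upper = min{1, (1 − p₀)/p₁} = 0.407 / 0.781 ≈ 0.5211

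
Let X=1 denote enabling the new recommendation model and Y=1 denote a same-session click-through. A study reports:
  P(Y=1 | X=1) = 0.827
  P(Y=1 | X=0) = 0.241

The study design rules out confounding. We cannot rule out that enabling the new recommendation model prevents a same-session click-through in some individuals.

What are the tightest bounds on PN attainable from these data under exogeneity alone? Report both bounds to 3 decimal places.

Let p₁ = 0.827, p₀ = 0.241.
Under exogeneity alone the bounds on PN are max{0,(p₁−p₀)/p₁} ≤ PN ≤ min{1,(1−p₀)/p₁}.
  lower = (p₁ − p₀)/p₁ = 0.586 / 0.827 ≈ 0.7086
  upper = min{1, (1 − p₀)/p₁} = 0.759 / 0.827 ≈ 0.9178

0.709 ≤ PN ≤ 0.918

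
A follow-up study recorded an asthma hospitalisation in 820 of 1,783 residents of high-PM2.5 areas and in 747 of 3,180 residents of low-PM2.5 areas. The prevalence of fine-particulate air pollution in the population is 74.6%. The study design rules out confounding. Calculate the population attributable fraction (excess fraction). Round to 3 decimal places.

p₁ = P(outcome | exposed) = 820/1783 = 0.4599
p₀ = P(outcome | unexposed) = 747/3180 = 0.23491
Overall risk P(Y=1) = π·p₁ + (1−π)·p₀ = 0.746×0.4599 + 0.254×0.23491 = 0.40275.
Under exogeneity, PAF = [P(Y=1) − p₀] / P(Y=1).
PAF = (0.40275 − 0.23491) / 0.40275 ≈ 0.4167

PAF ≈ 0.417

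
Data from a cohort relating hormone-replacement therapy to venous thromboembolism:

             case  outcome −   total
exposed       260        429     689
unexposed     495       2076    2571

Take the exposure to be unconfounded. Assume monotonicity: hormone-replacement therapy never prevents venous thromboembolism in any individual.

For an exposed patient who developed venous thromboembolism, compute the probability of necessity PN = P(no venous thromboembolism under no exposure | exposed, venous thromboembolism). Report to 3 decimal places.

p₁ = P(outcome | exposed) = 260/689 = 0.37736
p₀ = P(outcome | unexposed) = 495/2571 = 0.19253
Under exogeneity and monotonicity, PN = (p₁ − p₀)/p₁.
PN = (0.37736 − 0.19253) / 0.37736 ≈ 0.4898

PN ≈ 0.490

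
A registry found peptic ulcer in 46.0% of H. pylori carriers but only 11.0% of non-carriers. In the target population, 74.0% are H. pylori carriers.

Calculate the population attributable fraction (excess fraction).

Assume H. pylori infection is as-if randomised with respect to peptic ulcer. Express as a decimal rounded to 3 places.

PAF ≈ 0.702

p₁ = 0.46, p₀ = 0.11.
Overall risk P(Y=1) = π·p₁ + (1−π)·p₀ = 0.74×0.46 + 0.26×0.11 = 0.369.
Under exogeneity, PAF = [P(Y=1) − p₀] / P(Y=1).
PAF = (0.369 − 0.11) / 0.369 ≈ 0.7019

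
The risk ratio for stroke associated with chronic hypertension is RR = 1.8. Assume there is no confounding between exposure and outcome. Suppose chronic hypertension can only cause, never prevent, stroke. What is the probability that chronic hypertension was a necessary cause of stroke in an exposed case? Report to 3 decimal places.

Under exogeneity and monotonicity, PN = (RR − 1) / RR = 1 − 1/RR.
PN = (1.8 − 1) / 1.8 = 0.8 / 1.8 ≈ 0.4444

PN ≈ 0.444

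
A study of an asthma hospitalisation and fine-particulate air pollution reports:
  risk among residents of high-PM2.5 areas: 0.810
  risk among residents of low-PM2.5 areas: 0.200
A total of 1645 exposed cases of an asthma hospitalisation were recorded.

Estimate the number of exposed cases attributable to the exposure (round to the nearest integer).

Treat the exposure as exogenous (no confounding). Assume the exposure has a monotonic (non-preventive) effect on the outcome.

Let p₁ = 0.81, p₀ = 0.2.
PN = (p₁ − p₀)/p₁ = (0.81 − 0.2) / 0.81 ≈ 0.75309.
Attributable cases ≈ PN × (exposed cases) = 0.75309 × 1645 ≈ 1238.83.

about 1239 cases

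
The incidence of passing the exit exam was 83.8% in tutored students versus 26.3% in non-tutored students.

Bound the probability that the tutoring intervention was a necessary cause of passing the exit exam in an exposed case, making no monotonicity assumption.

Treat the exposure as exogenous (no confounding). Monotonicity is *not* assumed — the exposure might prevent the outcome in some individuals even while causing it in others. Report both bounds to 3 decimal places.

p₁ = 0.838, p₀ = 0.263.
Under exogeneity alone the bounds on PN are max{0,(p₁−p₀)/p₁} ≤ PN ≤ min{1,(1−p₀)/p₁}.
  lower = (p₁ − p₀)/p₁ = 0.575 / 0.838 ≈ 0.6862
  upper = min{1, (1 − p₀)/p₁} = 0.737 / 0.838 ≈ 0.8795

0.686 ≤ PN ≤ 0.879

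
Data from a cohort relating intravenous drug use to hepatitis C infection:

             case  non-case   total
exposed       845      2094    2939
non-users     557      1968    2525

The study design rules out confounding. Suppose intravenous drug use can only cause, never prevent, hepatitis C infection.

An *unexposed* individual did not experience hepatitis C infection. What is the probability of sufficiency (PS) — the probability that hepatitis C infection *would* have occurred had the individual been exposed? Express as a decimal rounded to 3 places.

p₁ = P(outcome | exposed) = 845/2939 = 0.28751
p₀ = P(outcome | unexposed) = 557/2525 = 0.22059
Under exogeneity and monotonicity, PS = (p₁ − p₀)/(1 − p₀).
PS = (0.28751 − 0.22059) / 0.77941 ≈ 0.0859

PS ≈ 0.086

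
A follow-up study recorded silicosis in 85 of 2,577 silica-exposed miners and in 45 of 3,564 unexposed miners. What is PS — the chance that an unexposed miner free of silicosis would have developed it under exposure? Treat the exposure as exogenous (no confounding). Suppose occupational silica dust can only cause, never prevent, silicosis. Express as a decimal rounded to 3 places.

p₁ = P(outcome | exposed) = 85/2577 = 0.032984
p₀ = P(outcome | unexposed) = 45/3564 = 0.012626
Under exogeneity and monotonicity, PS = (p₁ − p₀) / (1 − p₀).
PS = (0.032984 − 0.012626) / (1 − 0.012626) = 0.020358 / 0.98737 ≈ 0.0206

PS ≈ 0.021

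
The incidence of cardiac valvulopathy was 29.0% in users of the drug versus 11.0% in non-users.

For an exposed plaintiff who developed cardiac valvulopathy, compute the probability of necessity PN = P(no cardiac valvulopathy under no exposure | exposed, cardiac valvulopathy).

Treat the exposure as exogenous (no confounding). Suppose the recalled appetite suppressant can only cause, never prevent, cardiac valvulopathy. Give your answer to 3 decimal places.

PN ≈ 0.621

p₁ = 0.29, p₀ = 0.11.
Under exogeneity and monotonicity, PN = (p₁ − p₀) / p₁.
PN = (0.29 − 0.11) / 0.29 = 0.18 / 0.29 ≈ 0.6207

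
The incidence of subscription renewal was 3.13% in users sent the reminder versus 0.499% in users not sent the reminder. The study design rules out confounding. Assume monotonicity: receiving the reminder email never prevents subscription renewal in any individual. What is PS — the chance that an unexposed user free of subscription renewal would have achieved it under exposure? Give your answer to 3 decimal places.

PS ≈ 0.026

p₁ = 0.0313, p₀ = 0.00499.
Under exogeneity and monotonicity, PS = (p₁ − p₀) / (1 − p₀).
PS = (0.0313 − 0.00499) / (1 − 0.00499) = 0.02631 / 0.99501 ≈ 0.0264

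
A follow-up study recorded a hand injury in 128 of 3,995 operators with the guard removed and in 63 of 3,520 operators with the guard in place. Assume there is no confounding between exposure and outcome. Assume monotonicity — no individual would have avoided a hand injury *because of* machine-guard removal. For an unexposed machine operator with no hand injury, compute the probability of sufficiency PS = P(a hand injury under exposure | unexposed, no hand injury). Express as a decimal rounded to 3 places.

PS ≈ 0.014

p₁ = P(outcome | exposed) = 128/3995 = 0.03204
p₀ = P(outcome | unexposed) = 63/3520 = 0.017898
Under exogeneity and monotonicity, PS = (p₁ − p₀) / (1 − p₀).
PS = (0.03204 − 0.017898) / (1 − 0.017898) = 0.014142 / 0.9821 ≈ 0.0144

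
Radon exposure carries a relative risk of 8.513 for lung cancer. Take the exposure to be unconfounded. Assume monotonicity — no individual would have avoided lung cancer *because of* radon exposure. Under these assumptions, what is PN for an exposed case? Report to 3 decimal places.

Under exogeneity and monotonicity, PN = (RR − 1) / RR = 1 − 1/RR.
PN = (8.513 − 1) / 8.513 = 7.513 / 8.513 ≈ 0.8825

PN ≈ 0.883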